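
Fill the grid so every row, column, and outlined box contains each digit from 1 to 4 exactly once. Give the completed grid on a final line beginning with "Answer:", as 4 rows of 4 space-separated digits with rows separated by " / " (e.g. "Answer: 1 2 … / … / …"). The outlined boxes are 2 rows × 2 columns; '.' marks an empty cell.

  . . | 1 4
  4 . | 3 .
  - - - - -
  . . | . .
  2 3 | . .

Step 1. [r3c4∈{1,2,3}] r3c4 is the only open cell in row 3 admitting 3, so r3c4=3.
Step 2. [r3c2∈{1,4}] across col 2, 4 lands solely at r3c2, so r3c2=4.
Step 3. [r2c4∈{2}] only 2 remains possible at r2c4 ⇒ r2c4=2.
Step 4. [r1c2∈{2}] only 2 remains possible at r1c2. So r1c2=2.
Step 5. [r3c1∈{1}] r3c1 has the single candidate 1 ⇒ r3c1=1.
Step 6. [r4c4∈{1}] nothing but 1 survives at r4c4. So r4c4=1.
Step 7. [r4c3∈{4}] r4c3's peers cover all but 4 ⇒ r4c3=4.
Step 8. [r2c2∈{1}] r2c2's peers cover all but 1, so r2c2=1.
Step 9. [r3c3∈{2}] r3c3's peers cover all but 2. So r3c3=2.
Step 10. [r1c1∈{3}] r1c1's peers cover all but 3, so r1c1=3.

Answer: 3 2 1 4 / 4 1 3 2 / 1 4 2 3 / 2 3 4 1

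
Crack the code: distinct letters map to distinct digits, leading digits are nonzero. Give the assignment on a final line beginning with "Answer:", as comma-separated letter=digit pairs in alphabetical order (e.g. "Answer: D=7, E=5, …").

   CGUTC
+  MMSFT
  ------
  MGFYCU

Step 1. [col 1: C + T ≡ U (mod 10)] C=9 is one option consistent with column 1 (C + T ≡ U (mod 10), carry-in 0) — take it ⇒ C=9.
Step 2. [col 1: C + T ≡ U (mod 10)] several values work for U in column 1 (C + T ≡ U (mod 10), carry-in 0); try U=5 ⇒ U=5.
Step 3. [col 1: C + T ≡ U (mod 10)] column 1 reads C+T+carry(0)=U with C=9, U=5; with digits 5,9 already taken and all letters distinct, the only value for T is 6, so T=6.
Step 4. [M] the sum has 6 digits but both addends have 5; that extra leading digit M is the final carry, namely 1, so M=1.
Step 5. [col 2: T + F ≡ C (mod 10)] from column 2 (T=6, C=9, carry-in 1, digits 1,5,6,9 already taken and all letters distinct): F must equal 2. So F=2.
Step 6. [col 3: U + S ≡ Y (mod 10)] no forcing yet in column 3 (carry-in 0); Y=3 is free and consistent — try it. So Y=3.
Step 7. [col 3: U + S ≡ Y (mod 10)] from column 3 (U=5, Y=3, carry-in 0, digits 1,2,3,5,6,9 already taken and all letters distinct): S must equal 8, so S=8.
Step 8. [col 4: G + M ≡ F (mod 10)] from column 4 (M=1, F=2, carry-in 1, digits 1,2,3,5,6,8,9 already taken and all letters distinct): G must equal 0, so G=0.

Answer: C=9, F=2, G=0, M=1, S=8, T=6, U=5, Y=3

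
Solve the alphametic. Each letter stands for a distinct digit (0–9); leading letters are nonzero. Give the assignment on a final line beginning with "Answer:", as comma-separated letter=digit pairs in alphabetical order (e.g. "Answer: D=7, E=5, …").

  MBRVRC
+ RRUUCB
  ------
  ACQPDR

Step 1. [col 1: C + B ≡ R (mod 10)] column 1 (C + B ≡ R (mod 10), carry-in 0) doesn't pin C yet; pick C=8 and continue. So C=8.
Step 2. [col 1: C + B ≡ R (mod 10)] several values work for R in column 1 (C + B ≡ R (mod 10), carry-in 0); try R=3. So R=3.
Step 3. [col 1: C + B ≡ R (mod 10)] column 1 reads C+B+carry(0)=R with C=8, R=3; with digits 3,8 already taken and all letters distinct, the only value for B is 5, so B=5.
Step 4. [col 2: R + C ≡ D (mod 10)] in column 2 we have R+C≡D with carry-in 1; given R=3, C=8 and digits 3,5,8 already taken and all letters distinct, that pins D to 2 ⇒ D=2.
Step 5. [col 3: V + U ≡ P (mod 10)] several values work for V in column 3 (V + U ≡ P (mod 10), carry-in 1); try V=0 ⇒ V=0.
Step 6. [col 3: V + U ≡ P (mod 10)] in column 3 we have V+U≡P with carry-in 1; given V=0 and digits 0,2,3,5,8 already taken and all letters distinct, that pins U to 6, so U=6.
Step 7. [col 3: V + U ≡ P (mod 10)] column 3: given V=0, U=6, carry-in 1, and digits 0,2,3,5,6,8 already taken and all letters distinct, V+U≡P (mod 10) forces P=7 ⇒ P=7.
Step 8. [col 4: R + U ≡ Q (mod 10)] from column 4 (R=3, U=6, carry-in 0, digits 0,2,3,5,6,7,8 already taken and all letters distinct): Q must equal 9. So Q=9.
Step 9. [col 6: M + R ≡ A (mod 10)] column 6: given R=3, carry-in 0, and digits 0,2,3,5,6,7,8,9 already taken and all letters distinct, M+R≡A (mod 10) forces M=1. So M=1.
Step 10. [col 6: M + R ≡ A (mod 10)] column 6 reads M+R+carry(0)=A with M=1, R=3; with digits 0,1,2,3,5,6,7,8,9 already taken and all letters distinct, the only value for A is 4 ⇒ A=4.

Answer: A=4, B=5, C=8, D=2, M=1, P=7, Q=9, R=3, U=6, V=0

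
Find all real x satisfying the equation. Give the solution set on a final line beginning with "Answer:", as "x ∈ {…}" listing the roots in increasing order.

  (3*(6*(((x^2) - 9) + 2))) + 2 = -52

Step 1. [(3*(6*(((x^2) - 9) + 2))) + 2 = -52] peel the +2: subtract 2 from each side. So sub: 3*(6*(((x^2) - 9) + 2)) = -54.
Step 2. [3*(6*(((x^2) - 9) + 2)) = -54] 3·(inner) — divide through by 3 ⇒ div: 6*(((x^2) - 9) + 2) = -18.
Step 3. [6*(((x^2) - 9) + 2) = -18] 6 out front; divide by 6, so div: ((x^2) - 9) + 2 = -3.
Step 4. [((x^2) - 9) + 2 = -3] peel the +2: subtract 2 from each side ⇒ sub: (x^2) - 9 = -5.
Step 5. [(x^2) - 9 = -5] -9 is outermost — add 9 both sides. So sub: x^2 = 4.
Step 6. [x^2 = 4] √ both sides: 4 ≥ 0 gives two branches. So sqrt: x = 2 or -2.

Answer: x ∈ {-2, 2}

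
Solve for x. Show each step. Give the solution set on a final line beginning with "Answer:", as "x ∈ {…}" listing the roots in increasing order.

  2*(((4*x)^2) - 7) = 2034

Step 1. [2*(((4*x)^2) - 7) = 2034] 2 out front; divide by 2. So div: ((4*x)^2) - 7 = 1017.
Step 2. [((4*x)^2) - 7 = 1017] 7 comes off first (add 7) ⇒ sub: (4*x)^2 = 1024.
Step 3. [(4*x)^2 = 1024] 1024 ≥ 0, LHS is (·)² — take ±√ ⇒ sqrt: 4*x = 32 or -32.
Step 4. [4*x = 32 or -32] 4·(inner) — divide through by 4, so div: x = 8 or -8.

Answer: x ∈ {-8, 8}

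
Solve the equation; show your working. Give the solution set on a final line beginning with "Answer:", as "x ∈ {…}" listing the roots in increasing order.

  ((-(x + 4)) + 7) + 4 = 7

Step 1. [((-(x + 4)) + 7) + 4 = 7] +4 is outermost — subtract 4 both sides ⇒ sub: (-(x + 4)) + 7 = 3.
Step 2. [(-(x + 4)) + 7 = 3] +7 is outermost — subtract 7 both sides, so sub: -(x + 4) = -4.
Step 3. [-(x + 4) = -4] flip signs both sides, so neg: x + 4 = 4.
Step 4. [x + 4 = 4] 4 comes off first (subtract 4), so sub: x = 0.

Answer: x ∈ {0}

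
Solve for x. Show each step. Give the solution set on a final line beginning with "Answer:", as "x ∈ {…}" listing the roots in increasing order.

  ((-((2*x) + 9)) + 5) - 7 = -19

Step 1. [((-((2*x) + 9)) + 5) - 7 = -19] add 7: x sits inside (… - 7) ⇒ sub: (-((2*x) + 9)) + 5 = -12.
Step 2. [(-((2*x) + 9)) + 5 = -12] the outer +5 inverts by subtracting 5 ⇒ sub: -((2*x) + 9) = -17.
Step 3. [-((2*x) + 9) = -17] flip signs both sides. So neg: (2*x) + 9 = 17.
Step 4. [(2*x) + 9 = 17] 9 comes off first (subtract 9). So sub: 2*x = 8.
Step 5. [2*x = 8] LHS = 2·(…); ÷2 both sides. So div: x = 4.

Answer: x ∈ {4}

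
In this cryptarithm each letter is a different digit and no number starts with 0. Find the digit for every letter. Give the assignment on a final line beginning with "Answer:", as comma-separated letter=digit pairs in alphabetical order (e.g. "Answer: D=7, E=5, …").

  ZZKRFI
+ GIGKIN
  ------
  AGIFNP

Step 1. [col 1: I + N ≡ P (mod 10)] several values work for I in column 1 (I + N ≡ P (mod 10), carry-in 0); try I=8 ⇒ I=8.
Step 2. [col 1: I + N ≡ P (mod 10)] several values work for N in column 1 (I + N ≡ P (mod 10), carry-in 0); try N=9 ⇒ N=9.
Step 3. [col 1: I + N ≡ P (mod 10)] column 1: given I=8, N=9, carry-in 0, and digits 8,9 already taken and all letters distinct, I+N≡P (mod 10) forces P=7. So P=7.
Step 4. [col 2: F + I ≡ N (mod 10)] column 2: given I=8, N=9, carry-in 1, and digits 7,8,9 already taken and all letters distinct, F+I≡N (mod 10) forces F=0, so F=0.
Step 5. [col 3: R + K ≡ F (mod 10)] K=6 is one option consistent with column 3 (R + K ≡ F (mod 10), carry-in 0) — take it, so K=6.
Step 6. [col 3: R + K ≡ F (mod 10)] in column 3 we have R+K≡F with carry-in 0; given K=6, F=0 and digits 0,6,7,8,9 already taken and all letters distinct, that pins R to 4, so R=4.
Step 7. [col 4: K + G ≡ I (mod 10)] in column 4 we have K+G≡I with carry-in 1; given K=6, I=8 and digits 0,4,6,7,8,9 already taken and all letters distinct, that pins G to 1 ⇒ G=1.
Step 8. [col 5: Z + I ≡ G (mod 10)] column 5 reads Z+I+carry(0)=G with I=8, G=1; with digits 0,1,4,6,7,8,9 already taken and all letters distinct, the only value for Z is 3, so Z=3.
Step 9. [col 6: Z + G ≡ A (mod 10)] in column 6 we have Z+G≡A with carry-in 1; given Z=3, G=1 and digits 0,1,3,4,6,7,8,9 already taken and all letters distinct, that pins A to 5. So A=5.

Answer: A=5, F=0, G=1, I=8, K=6, N=9, P=7, R=4, Z=3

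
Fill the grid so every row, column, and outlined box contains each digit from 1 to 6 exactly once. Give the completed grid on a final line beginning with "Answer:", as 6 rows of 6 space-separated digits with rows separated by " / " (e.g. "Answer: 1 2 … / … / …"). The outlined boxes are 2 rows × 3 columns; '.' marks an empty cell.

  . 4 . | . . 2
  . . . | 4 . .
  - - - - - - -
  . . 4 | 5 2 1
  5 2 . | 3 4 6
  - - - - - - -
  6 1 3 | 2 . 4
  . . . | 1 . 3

Step 1. [r2c6∈{5}] r2c6's peers cover all but 5 ⇒ r2c6=5.
Step 2. [r1c4∈{6}] r1c4 has the single candidate 6 ⇒ r1c4=6.
Step 3. [r2c3∈{1,2,6}] in col 3, 6 fits only at r2c3, so r2c3=6.
Step 4. [r2c2∈{3}] r2c2 is down to just 3, so r2c2=3.
Step 5. [r1c1∈{1}] only 1 remains possible at r1c1 ⇒ r1c1=1.
Step 6. [r6c2∈{5}] r6c2's peers cover all but 5, so r6c2=5.
Step 7. [r2c1∈{2}] nothing but 2 survives at r2c1, so r2c1=2.
Step 8. [r5c5∈{5}] r5c5 is down to just 5, so r5c5=5.
Step 9. [r1c5∈{3}] r1c5's peers cover all but 3 ⇒ r1c5=3.
Step 10. [r6c5∈{6}] only 6 remains possible at r6c5 ⇒ r6c5=6.
Step 11. [r1c3∈{5}] r1c3 is down to just 5, so r1c3=5.
Step 12. [r6c1∈{4}] r6c1's peers cover all but 4, so r6c1=4.
Step 13. [r4c3∈{1}] r4c3's peers cover all but 1 ⇒ r4c3=1.
Step 14. [r3c1∈{3}] r3c1's peers cover all but 3, so r3c1=3.
Step 15. [r3c2∈{6}] only 6 remains possible at r3c2, so r3c2=6.
Step 16. [r2c5∈{1}] r2c5's peers cover all but 1. So r2c5=1.
Step 17. [r6c3∈{2}] only 2 remains possible at r6c3, so r6c3=2.

Answer: 1 4 5 6 3 2 / 2 3 6 4 1 5 / 3 6 4 5 2 1 / 5 2 1 3 4 6 / 6 1 3 2 5 4 / 4 5 2 1 6 3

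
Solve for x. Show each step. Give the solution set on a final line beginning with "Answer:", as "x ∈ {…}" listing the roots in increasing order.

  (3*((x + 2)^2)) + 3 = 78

Step 1. [(3*((x + 2)^2)) + 3 = 78] 3 comes off first (subtract 3). So sub: 3*((x + 2)^2) = 75.
Step 2. [3*((x + 2)^2) = 75] LHS = 3·(…); ÷3 both sides. So div: (x + 2)^2 = 25.
Step 3. [(x + 2)^2 = 25] √ both sides: 25 ≥ 0 gives two branches, so sqrt: x + 2 = 5 or -5.
Step 4. [x + 2 = 5 or -5] 2 comes off first (subtract 2). So sub: x = 3 or -7.

Answer: x ∈ {-7, 3}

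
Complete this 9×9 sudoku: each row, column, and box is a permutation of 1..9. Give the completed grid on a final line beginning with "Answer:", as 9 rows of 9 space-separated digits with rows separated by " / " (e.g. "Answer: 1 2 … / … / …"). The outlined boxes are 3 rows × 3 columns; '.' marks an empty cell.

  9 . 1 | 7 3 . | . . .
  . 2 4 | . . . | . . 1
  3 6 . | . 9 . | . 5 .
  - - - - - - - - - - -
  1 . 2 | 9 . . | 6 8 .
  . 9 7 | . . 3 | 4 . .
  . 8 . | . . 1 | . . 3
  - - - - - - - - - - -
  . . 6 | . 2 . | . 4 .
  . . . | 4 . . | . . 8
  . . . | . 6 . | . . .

Step 1. [r6c3∈{5}] r6c3 is down to just 5. So r6c3=5.
Step 2. [r8c8∈{1,2,3,6,7,9}] row 8 places 6 nowhere but r8c8. So r8c8=6.
Step 3. [r1c8∈{2}] nothing but 2 survives at r1c8, so r1c8=2.
Step 4. [r2c1∈{5,7,8}] in box 1, 7 fits only at r2c1, so r2c1=7.
Step 5. [r8c5∈{1,5,7}] 1 has one home in col 5: r8c5, so r8c5=1.
Step 6. [r4c2∈{3,4}] row 4 places 3 nowhere but r4c2. So r4c2=3.
Step 7. [r9c2∈{1,4,5,7}] across col 2, 4 lands solely at r9c2. So r9c2=4.
Step 8. [r3c3∈{8}] nothing but 8 survives at r3c3 ⇒ r3c3=8.
Step 9. [r3c7∈{7}] r3c7 has the single candidate 7 ⇒ r3c7=7.
Step 10. [r7c2∈{1,5,7}] col 2 places 1 nowhere but r7c2 ⇒ r7c2=1.
Step 11. [r9c7∈{1,2,3,5,9}] in col 7, 1 fits only at r9c7 ⇒ r9c7=1.
Step 12. [r1c2∈{5}] r1c2 has the single candidate 5 ⇒ r1c2=5.
Step 13. [r1c9∈{4,6}] col 9 places 6 nowhere but r1c9 ⇒ r1c9=6.
Step 14. [r1c6∈{4,8}] 4 has one home in row 1: r1c6 ⇒ r1c6=4.
Step 15. [r2c6∈{5,6,8}] col 6 places 6 nowhere but r2c6 ⇒ r2c6=6.
Step 16. [r4c5∈{4,5,7}] 4 has one home in row 4: r4c5 ⇒ r4c5=4.
Step 17. [r6c5∈{7}] r6c5 has the single candidate 7. So r6c5=7.
Step 18. [r4c6∈{5}] r4c6 is down to just 5. So r4c6=5.
Step 19. [r9c8∈{3,7,9}] col 8 places 7 nowhere but r9c8 ⇒ r9c8=7.
Step 20. [r7c6∈{7,8,9}] in row 7, 7 fits only at r7c6, so r7c6=7.
Step 21. [r9c6∈{8,9}] across col 6, 8 lands solely at r9c6, so r9c6=8.
Step 22. [r5c9∈{2,5}] r5c9 is the only open cell in row 5 admitting 5. So r5c9=5.
Step 23. [r5c4∈{2,6,8}] 2 has one home in row 5: r5c4 ⇒ r5c4=2.
Step 24. [r7c9∈{9}] nothing but 9 survives at r7c9. So r7c9=9.
Step 25. [r2c4∈{5,8}] 8 has one home in col 4: r2c4 ⇒ r2c4=8.
Step 26. [r6c8∈{9}] only 9 remains possible at r6c8. So r6c8=9.
Step 27. [r9c3∈{3,9}] row 9 places 9 nowhere but r9c3, so r9c3=9.
Step 28. [r9c9∈{2}] r9c9's peers cover all but 2. So r9c9=2.
Step 29. [r9c1∈{5}] r9c1's peers cover all but 5 ⇒ r9c1=5.
Step 30. [r8c7∈{3,5}] in row 8, 5 fits only at r8c7 ⇒ r8c7=5.
Step 31. [r7c7∈{3}] nothing but 3 survives at r7c7. So r7c7=3.
Step 32. [r6c4∈{6}] r6c4 is down to just 6. So r6c4=6.
Step 33. [r1c7∈{8}] r1c7 has the single candidate 8. So r1c7=8.
Step 34. [r7c1∈{8}] r7c1 is down to just 8 ⇒ r7c1=8.
Step 35. [r4c9∈{7}] r4c9 is down to just 7. So r4c9=7.
Step 36. [r7c4∈{5}] only 5 remains possible at r7c4. So r7c4=5.
Step 37. [r2c8∈{3}] r2c8 is down to just 3. So r2c8=3.
Step 38. [r8c2∈{7}] r8c2 has the single candidate 7, so r8c2=7.
Step 39. [r2c5∈{5}] r2c5 has the single candidate 5 ⇒ r2c5=5.
Step 40. [r2c7∈{9}] r2c7 is down to just 9, so r2c7=9.
Step 41. [r8c3∈{3}] r8c3 is down to just 3. So r8c3=3.
Step 42. [r3c4∈{1}] nothing but 1 survives at r3c4, so r3c4=1.
Step 43. [r5c5∈{8}] only 8 remains possible at r5c5, so r5c5=8.
Step 44. [r9c4∈{3}] r9c4 is down to just 3, so r9c4=3.
Step 45. [r6c1∈{4}] only 4 remains possible at r6c1. So r6c1=4.
Step 46. [r8c1∈{2}] r8c1 is down to just 2. So r8c1=2.
Step 47. [r3c6∈{2}] nothing but 2 survives at r3c6 ⇒ r3c6=2.
Step 48. [r5c8∈{1}] r5c8 has the single candidate 1, so r5c8=1.
Step 49. [r3c9∈{4}] only 4 remains possible at r3c9. So r3c9=4.
Step 50. [r8c6∈{9}] r8c6's peers cover all but 9, so r8c6=9.
Step 51. [r6c7∈{2}] only 2 remains possible at r6c7 ⇒ r6c7=2.
Step 52. [r5c1∈{6}] only 6 remains possible at r5c1, so r5c1=6.

Answer: 9 5 1 7 3 4 8 2 6 / 7 2 4 8 5 6 9 3 1 / 3 6 8 1 9 2 7 5 4 / 1 3 2 9 4 5 6 8 7 / 6 9 7 2 8 3 4 1 5 / 4 8 5 6 7 1 2 9 3 / 8 1 6 5 2 7 3 4 9 / 2 7 3 4 1 9 5 6 8 / 5 4 9 3 6 8 1 7 2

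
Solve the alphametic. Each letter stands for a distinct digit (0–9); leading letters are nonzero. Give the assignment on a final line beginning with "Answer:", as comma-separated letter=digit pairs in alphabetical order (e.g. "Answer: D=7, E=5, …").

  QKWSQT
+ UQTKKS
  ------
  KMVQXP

Step 1. [col 1: T + S ≡ P (mod 10)] several values work for T in column 1 (T + S ≡ P (mod 10), carry-in 0); try T=6, so T=6.
Step 2. [col 1: T + S ≡ P (mod 10)] several values work for S in column 1 (T + S ≡ P (mod 10), carry-in 0); try S=3. So S=3.
Step 3. [col 1: T + S ≡ P (mod 10)] in column 1 we have T+S≡P with carry-in 0; given T=6, S=3 and digits 3,6 already taken and all letters distinct, that pins P to 9, so P=9.
Step 4. [col 2: Q + K ≡ X (mod 10)] column 2 (Q + K ≡ X (mod 10), carry-in 0) doesn't pin X yet; pick X=0 and continue. So X=0.
Step 5. [col 2: Q + K ≡ X (mod 10)] column 2 (Q + K ≡ X (mod 10), carry-in 0) doesn't pin Q yet; pick Q=2 and continue, so Q=2.
Step 6. [col 2: Q + K ≡ X (mod 10)] from column 2 (Q=2, X=0, carry-in 0, digits 0,2,3,6,9 already taken and all letters distinct): K must equal 8, so K=8.
Step 7. [col 4: W + T ≡ V (mod 10)] W=7 is one option consistent with column 4 (W + T ≡ V (mod 10), carry-in 1) — take it ⇒ W=7.
Step 8. [col 4: W + T ≡ V (mod 10)] column 4 reads W+T+carry(1)=V with W=7, T=6; with digits 0,2,3,6,7,8,9 already taken and all letters distinct, the only value for V is 4, so V=4.
Step 9. [col 5: K + Q ≡ M (mod 10)] column 5 reads K+Q+carry(1)=M with K=8, Q=2; with digits 0,2,3,4,6,7,8,9 already taken and all letters distinct, the only value for M is 1 ⇒ M=1.
Step 10. [col 6: Q + U ≡ K (mod 10)] column 6: given Q=2, K=8, carry-in 1, and digits 0,1,2,3,4,6,7,8,9 already taken and all letters distinct, Q+U≡K (mod 10) forces U=5, so U=5.

Answer: K=8, M=1, P=9, Q=2, S=3, T=6, U=5, V=4, W=7, X=0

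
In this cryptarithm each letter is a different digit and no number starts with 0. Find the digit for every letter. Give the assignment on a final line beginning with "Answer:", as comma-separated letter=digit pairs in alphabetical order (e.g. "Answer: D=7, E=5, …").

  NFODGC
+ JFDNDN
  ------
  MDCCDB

Step 1. [col 1: C + N ≡ B (mod 10)] no forcing yet in column 1 (carry-in 0); C=7 is free and consistent — try it ⇒ C=7.
Step 2. [col 1: C + N ≡ B (mod 10)] B=1 is one option consistent with column 1 (C + N ≡ B (mod 10), carry-in 0) — take it, so B=1.
Step 3. [col 1: C + N ≡ B (mod 10)] in column 1 we have C+N≡B with carry-in 0; given C=7, B=1 and digits 1,7 already taken and all letters distinct, that pins N to 4 ⇒ N=4.
Step 4. [col 2: G + D ≡ D (mod 10)] column 2: given nothing yet, carry-in 1, and digits 1,4,7 already taken and all letters distinct, G+D≡D (mod 10) forces G=9. So G=9.
Step 5. [col 2: G + D ≡ D (mod 10)] D=2 is one option consistent with column 2 (G + D ≡ D (mod 10), carry-in 1) — take it, so D=2.
Step 6. [col 4: O + D ≡ C (mod 10)] column 4 reads O+D+carry(0)=C with D=2, C=7; with digits 1,2,4,7,9 already taken and all letters distinct, the only value for O is 5 ⇒ O=5.
Step 7. [col 5: F + F ≡ D (mod 10)] in column 5 we have F+F≡D with carry-in 0; given D=2 and digits 1,2,4,5,7,9 already taken and all letters distinct, that pins F to 6 ⇒ F=6.
Step 8. [col 6: N + J ≡ M (mod 10)] column 6 (N + J ≡ M (mod 10), carry-in 1) doesn't pin M yet; pick M=8 and continue ⇒ M=8.
Step 9. [col 6: N + J ≡ M (mod 10)] column 6 reads N+J+carry(1)=M with N=4, M=8; with digits 1,2,4,5,6,7,8,9 already taken and all letters distinct, the only value for J is 3, so J=3.

Answer: B=1, C=7, D=2, F=6, G=9, J=3, M=8, N=4, O=5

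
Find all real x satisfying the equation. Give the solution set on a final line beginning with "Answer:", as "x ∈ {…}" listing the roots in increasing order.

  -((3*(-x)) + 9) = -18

Step 1. [-((3*(-x)) + 9) = -18] leading − — multiply by −1, so neg: (3*(-x)) + 9 = 18.
Step 2. [(3*(-x)) + 9 = 18] subtract 9: x sits inside (… + 9). So sub: 3*(-x) = 9.
Step 3. [3*(-x) = 9] LHS = 3·(…); ÷3 both sides. So div: -x = 3.
Step 4. [-x = 3] flip signs both sides ⇒ neg: x = -3.

Answer: x ∈ {-3}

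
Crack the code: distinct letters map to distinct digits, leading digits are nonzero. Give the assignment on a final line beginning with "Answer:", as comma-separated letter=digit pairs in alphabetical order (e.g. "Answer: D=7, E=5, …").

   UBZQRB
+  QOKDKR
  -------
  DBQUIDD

Step 1. [col 1: B + R ≡ D (mod 10)] B=5 is one option consistent with column 1 (B + R ≡ D (mod 10), carry-in 0) — take it. So B=5.
Step 2. [col 1: B + R ≡ D (mod 10)] column 1 (B + R ≡ D (mod 10), carry-in 0) doesn't pin D yet; pick D=1 and continue, so D=1.
Step 3. [col 1: B + R ≡ D (mod 10)] column 1 reads B+R+carry(0)=D with B=5, D=1; with digits 1,5 already taken and all letters distinct, the only value for R is 6, so R=6.
Step 4. [col 2: R + K ≡ D (mod 10)] in column 2 we have R+K≡D with carry-in 1; given R=6, D=1 and digits 1,5,6 already taken and all letters distinct, that pins K to 4 ⇒ K=4.
Step 5. [col 3: Q + D ≡ I (mod 10)] column 3 (Q + D ≡ I (mod 10), carry-in 1) doesn't pin I yet; pick I=0 and continue, so I=0.
Step 6. [col 3: Q + D ≡ I (mod 10)] column 3: given D=1, I=0, carry-in 1, and digits 0,1,4,5,6 already taken and all letters distinct, Q+D≡I (mod 10) forces Q=8, so Q=8.
Step 7. [col 4: Z + K ≡ U (mod 10)] Z=2 is one option consistent with column 4 (Z + K ≡ U (mod 10), carry-in 1) — take it. So Z=2.
Step 8. [col 4: Z + K ≡ U (mod 10)] column 4: given Z=2, K=4, carry-in 1, and digits 0,1,2,4,5,6,8 already taken and all letters distinct, Z+K≡U (mod 10) forces U=7. So U=7.
Step 9. [col 5: B + O ≡ Q (mod 10)] column 5: given B=5, Q=8, carry-in 0, and digits 0,1,2,4,5,6,7,8 already taken and all letters distinct, B+O≡Q (mod 10) forces O=3. So O=3.

Answer: B=5, D=1, I=0, K=4, O=3, Q=8, R=6, U=7, Z=2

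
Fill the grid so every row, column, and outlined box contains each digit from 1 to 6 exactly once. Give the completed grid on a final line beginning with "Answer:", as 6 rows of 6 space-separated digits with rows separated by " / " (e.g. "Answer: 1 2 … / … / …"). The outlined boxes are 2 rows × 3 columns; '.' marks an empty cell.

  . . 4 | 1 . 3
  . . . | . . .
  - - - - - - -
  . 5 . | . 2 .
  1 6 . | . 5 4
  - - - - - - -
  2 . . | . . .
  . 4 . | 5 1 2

Step 1. [r3c3∈{3}] r3c3's peers cover all but 3. So r3c3=3.
Step 2. [r5c6∈{6}] r5c6 is down to just 6, so r5c6=6.
Step 3. [r2c4∈{2,4,6}] col 4 places 2 nowhere but r2c4, so r2c4=2.
Step 4. [r6c1∈{3,6}] 3 has one home in row 6: r6c1, so r6c1=3.
Step 5. [r1c1∈{5,6}] r1c1 is the only open cell in row 1 admitting 5 ⇒ r1c1=5.
Step 6. [r5c2∈{1}] r5c2 has the single candidate 1 ⇒ r5c2=1.
Step 7. [r2c5∈{4,6}] row 2 places 4 nowhere but r2c5 ⇒ r2c5=4.
Step 8. [r4c4∈{3}] r4c4's peers cover all but 3 ⇒ r4c4=3.
Step 9. [r2c1∈{6}] nothing but 6 survives at r2c1, so r2c1=6.
Step 10. [r2c6∈{5}] r2c6 is down to just 5, so r2c6=5.
Step 11. [r1c2∈{2}] only 2 remains possible at r1c2. So r1c2=2.
Step 12. [r2c2∈{3}] r2c2 has the single candidate 3. So r2c2=3.
Step 13. [r5c3∈{5}] nothing but 5 survives at r5c3. So r5c3=5.
Step 14. [r3c4∈{6}] r3c4 has the single candidate 6. So r3c4=6.
Step 15. [r3c6∈{1}] r3c6's peers cover all but 1. So r3c6=1.
Step 16. [r5c4∈{4}] r5c4's peers cover all but 4 ⇒ r5c4=4.
Step 17. [r6c3∈{6}] r6c3 is down to just 6 ⇒ r6c3=6.
Step 18. [r1c5∈{6}] r1c5's peers cover all but 6, so r1c5=6.
Step 19. [r2c3∈{1}] r2c3's peers cover all but 1 ⇒ r2c3=1.
Step 20. [r3c1∈{4}] r3c1's peers cover all but 4. So r3c1=4.
Step 21. [r5c5∈{3}] r5c5 is down to just 3. So r5c5=3.
Step 22. [r4c3∈{2}] r4c3's peers cover all but 2. So r4c3=2.

Answer: 5 2 4 1 6 3 / 6 3 1 2 4 5 / 4 5 3 6 2 1 / 1 6 2 3 5 4 / 2 1 5 4 3 6 / 3 4 6 5 1 2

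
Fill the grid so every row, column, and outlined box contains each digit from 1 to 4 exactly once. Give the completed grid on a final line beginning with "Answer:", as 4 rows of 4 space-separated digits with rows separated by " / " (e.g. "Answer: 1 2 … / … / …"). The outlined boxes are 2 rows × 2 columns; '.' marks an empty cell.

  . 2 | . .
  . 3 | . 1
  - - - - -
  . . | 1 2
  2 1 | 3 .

Step 1. [r2c1∈{4}] r2c1's peers cover all but 4 ⇒ r2c1=4.
Step 2. [r4c4∈{4}] r4c4's peers cover all but 4. So r4c4=4.
Step 3. [r2c3∈{2}] r2c3 has the single candidate 2 ⇒ r2c3=2.
Step 4. [r3c1∈{3}] only 3 remains possible at r3c1, so r3c1=3.
Step 5. [r1c4∈{3}] only 3 remains possible at r1c4, so r1c4=3.
Step 6. [r1c1∈{1}] r1c1 has the single candidate 1 ⇒ r1c1=1.
Step 7. [r3c2∈{4}] only 4 remains possible at r3c2, so r3c2=4.
Step 8. [r1c3∈{4}] r1c3 has the single candidate 4. So r1c3=4.

Answer: 1 2 4 3 / 4 3 2 1 / 3 4 1 2 / 2 1 3 4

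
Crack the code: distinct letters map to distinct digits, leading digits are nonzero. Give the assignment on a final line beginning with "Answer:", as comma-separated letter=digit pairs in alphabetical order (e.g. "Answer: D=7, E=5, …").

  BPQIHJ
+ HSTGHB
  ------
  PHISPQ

Step 1. [col 1: J + B ≡ Q (mod 10)] column 1 (J + B ≡ Q (mod 10), carry-in 0) doesn't pin Q yet; pick Q=5 and continue, so Q=5.
Step 2. [col 1: J + B ≡ Q (mod 10)] J=2 is one option consistent with column 1 (J + B ≡ Q (mod 10), carry-in 0) — take it, so J=2.
Step 3. [col 1: J + B ≡ Q (mod 10)] column 1: given J=2, Q=5, carry-in 0, and digits 2,5 already taken and all letters distinct, J+B≡Q (mod 10) forces B=3 ⇒ B=3.
Step 4. [col 2: H + H ≡ P (mod 10)] no forcing yet in column 2 (carry-in 0); H=4 is free and consistent — try it. So H=4.
Step 5. [col 2: H + H ≡ P (mod 10)] column 2 reads H+H+carry(0)=P with H=4; with digits 2,3,4,5 already taken and all letters distinct, the only value for P is 8, so P=8.
Step 6. [col 3: I + G ≡ S (mod 10)] I=7 is one option consistent with column 3 (I + G ≡ S (mod 10), carry-in 0) — take it ⇒ I=7.
Step 7. [col 3: I + G ≡ S (mod 10)] column 3: given I=7, carry-in 0, and digits 2,3,4,5,7,8 already taken and all letters distinct, I+G≡S (mod 10) forces G=9, so G=9.
Step 8. [col 3: I + G ≡ S (mod 10)] column 3 reads I+G+carry(0)=S with I=7, G=9; with digits 2,3,4,5,7,8,9 already taken and all letters distinct, the only value for S is 6. So S=6.
Step 9. [col 4: Q + T ≡ I (mod 10)] from column 4 (Q=5, I=7, carry-in 1, digits 2,3,4,5,6,7,8,9 already taken and all letters distinct): T must equal 1, so T=1.

Answer: B=3, G=9, H=4, I=7, J=2, P=8, Q=5, S=6, T=1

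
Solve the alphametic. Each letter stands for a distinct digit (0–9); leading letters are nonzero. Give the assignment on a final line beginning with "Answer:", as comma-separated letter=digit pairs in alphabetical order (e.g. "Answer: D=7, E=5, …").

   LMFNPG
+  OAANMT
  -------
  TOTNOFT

Step 1. [col 1: G + T ≡ T (mod 10)] in column 1 we have G+T≡T with carry-in 0; given nothing yet and all letters distinct, none taken yet, that pins G to 0. So G=0.
Step 2. [col 1: G + T ≡ T (mod 10)] T=1 is one option consistent with column 1 (G + T ≡ T (mod 10), carry-in 0) — take it. So T=1.
Step 3. [col 2: P + M ≡ F (mod 10)] P=5 is one option consistent with column 2 (P + M ≡ F (mod 10), carry-in 0) — take it, so P=5.
Step 4. [col 2: P + M ≡ F (mod 10)] several values work for F in column 2 (P + M ≡ F (mod 10), carry-in 0); try F=8. So F=8.
Step 5. [col 2: P + M ≡ F (mod 10)] from column 2 (P=5, F=8, carry-in 0, digits 0,1,5,8 already taken and all letters distinct): M must equal 3, so M=3.
Step 6. [col 3: N + N ≡ O (mod 10)] column 3 (N + N ≡ O (mod 10), carry-in 0) doesn't pin N yet; pick N=6 and continue, so N=6.
Step 7. [col 3: N + N ≡ O (mod 10)] from column 3 (N=6, carry-in 0, digits 0,1,3,5,6,8 already taken and all letters distinct): O must equal 2. So O=2.
Step 8. [col 4: F + A ≡ N (mod 10)] column 4 reads F+A+carry(1)=N with F=8, N=6; with digits 0,1,2,3,5,6,8 already taken and all letters distinct, the only value for A is 7. So A=7.
Step 9. [col 6: L + O ≡ O (mod 10)] column 6: given O=2, carry-in 1, and digits 0,1,2,3,5,6,7,8 already taken and all letters distinct, L+O≡O (mod 10) forces L=9. So L=9.

Answer: A=7, F=8, G=0, L=9, M=3, N=6, O=2, P=5, T=1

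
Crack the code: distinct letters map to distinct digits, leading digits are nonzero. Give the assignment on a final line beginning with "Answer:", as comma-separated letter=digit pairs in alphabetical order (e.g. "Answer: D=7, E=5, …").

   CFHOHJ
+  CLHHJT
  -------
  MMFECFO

Step 1. [M] M is the leading digit of a 7-digit sum of two 6-digit numbers; the final carry is exactly 1. So M=1.
Step 2. [col 1: J + T ≡ O (mod 10)] no forcing yet in column 1 (carry-in 0); J=2 is free and consistent — try it ⇒ J=2.
Step 3. [col 1: J + T ≡ O (mod 10)] several values work for O in column 1 (J + T ≡ O (mod 10), carry-in 0); try O=6, so O=6.
Step 4. [col 1: J + T ≡ O (mod 10)] column 1 reads J+T+carry(0)=O with J=2, O=6; with digits 1,2,6 already taken and all letters distinct, the only value for T is 4 ⇒ T=4.
Step 5. [col 2: H + J ≡ F (mod 10)] no forcing yet in column 2 (carry-in 0); F=0 is free and consistent — try it, so F=0.
Step 6. [col 2: H + J ≡ F (mod 10)] in column 2 we have H+J≡F with carry-in 0; given J=2, F=0 and digits 0,1,2,4,6 already taken and all letters distinct, that pins H to 8 ⇒ H=8.
Step 7. [col 3: O + H ≡ C (mod 10)] column 3: given O=6, H=8, carry-in 1, and digits 0,1,2,4,6,8 already taken and all letters distinct, O+H≡C (mod 10) forces C=5. So C=5.
Step 8. [col 4: H + H ≡ E (mod 10)] column 4: given H=8, carry-in 1, and digits 0,1,2,4,5,6,8 already taken and all letters distinct, H+H≡E (mod 10) forces E=7, so E=7.
Step 9. [col 5: F + L ≡ F (mod 10)] in column 5 we have F+L≡F with carry-in 1; given F=0 and digits 0,1,2,4,5,6,7,8 already taken and all letters distinct, that pins L to 9 ⇒ L=9.

Answer: C=5, E=7, F=0, H=8, J=2, L=9, M=1, O=6, T=4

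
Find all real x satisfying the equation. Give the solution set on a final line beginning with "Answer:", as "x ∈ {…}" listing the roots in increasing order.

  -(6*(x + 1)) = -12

Step 1. [-(6*(x + 1)) = -12] LHS negated; negate both sides ⇒ neg: 6*(x + 1) = 12.
Step 2. [6*(x + 1) = 12] 6·(inner) — divide through by 6. So div: x + 1 = 2.
Step 3. [x + 1 = 2] subtract 1: x sits inside (… + 1). So sub: x = 1.

Answer: x ∈ {1}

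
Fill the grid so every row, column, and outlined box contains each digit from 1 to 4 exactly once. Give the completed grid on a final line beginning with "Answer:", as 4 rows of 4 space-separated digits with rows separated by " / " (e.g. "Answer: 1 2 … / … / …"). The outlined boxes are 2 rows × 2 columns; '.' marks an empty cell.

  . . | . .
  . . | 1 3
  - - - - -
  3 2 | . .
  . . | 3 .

Step 1. [r2c2∈{4}] nothing but 4 survives at r2c2. So r2c2=4.
Step 2. [r3c3∈{4}] r3c3's peers cover all but 4. So r3c3=4.
Step 3. [r4c2∈{1}] r4c2's peers cover all but 1. So r4c2=1.
Step 4. [r1c3∈{2}] r1c3 has the single candidate 2 ⇒ r1c3=2.
Step 5. [r1c4∈{4}] r1c4's peers cover all but 4, so r1c4=4.
Step 6. [r1c1∈{1}] r1c1 is down to just 1. So r1c1=1.
Step 7. [r3c4∈{1}] r3c4 is down to just 1, so r3c4=1.
Step 8. [r2c1∈{2}] r2c1 has the single candidate 2 ⇒ r2c1=2.
Step 9. [r1c2∈{3}] nothing but 3 survives at r1c2, so r1c2=3.
Step 10. [r4c1∈{4}] r4c1 is down to just 4. So r4c1=4.
Step 11. [r4c4∈{2}] only 2 remains possible at r4c4 ⇒ r4c4=2.

Answer: 1 3 2 4 / 2 4 1 3 / 3 2 4 1 / 4 1 3 2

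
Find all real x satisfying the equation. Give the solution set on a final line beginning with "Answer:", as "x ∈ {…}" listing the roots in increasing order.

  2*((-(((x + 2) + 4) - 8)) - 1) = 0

Step 1. [2*((-(((x + 2) + 4) - 8)) - 1) = 0] 2·(inner) — divide through by 2 ⇒ div: (-(((x + 2) + 4) - 8)) - 1 = 0.
Step 2. [(-(((x + 2) + 4) - 8)) - 1 = 0] 1 comes off first (add 1). So sub: -(((x + 2) + 4) - 8) = 1.
Step 3. [-(((x + 2) + 4) - 8) = 1] flip signs both sides. So neg: ((x + 2) + 4) - 8 = -1.
Step 4. [((x + 2) + 4) - 8 = -1] -8 is outermost — add 8 both sides. So sub: (x + 2) + 4 = 7.
Step 5. [(x + 2) + 4 = 7] +4 is outermost — subtract 4 both sides ⇒ sub: x + 2 = 3.
Step 6. [x + 2 = 3] the outer +2 inverts by subtracting 2. So sub: x = 1.

Answer: x ∈ {1}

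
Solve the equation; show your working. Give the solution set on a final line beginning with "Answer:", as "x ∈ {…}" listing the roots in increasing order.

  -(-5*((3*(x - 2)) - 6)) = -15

Step 1. [-(-5*((3*(x - 2)) - 6)) = -15] LHS negated; negate both sides ⇒ neg: -5*((3*(x - 2)) - 6) = 15.
Step 2. [-5*((3*(x - 2)) - 6) = 15] divide by the outer -5 ⇒ div: (3*(x - 2)) - 6 = -3.
Step 3. [(3*(x - 2)) - 6 = -3] 3 divides every term; factor it out ⇒ factor: (x - 2) - 2 = -1.
Step 4. [(x - 2) - 2 = -1] 2 comes off first (add 2), so sub: x - 2 = 1.
Step 5. [x - 2 = 1] the outer -2 inverts by adding 2 ⇒ sub: x = 3.

Answer: x ∈ {3}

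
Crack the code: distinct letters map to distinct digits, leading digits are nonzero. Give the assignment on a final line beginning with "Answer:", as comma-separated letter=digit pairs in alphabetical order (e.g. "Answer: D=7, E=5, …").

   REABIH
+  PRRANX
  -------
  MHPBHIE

Step 1. [col 1: H + X ≡ E (mod 10)] no forcing yet in column 1 (carry-in 0); E=5 is free and consistent — try it ⇒ E=5.
Step 2. [col 1: H + X ≡ E (mod 10)] no forcing yet in column 1 (carry-in 0); H=3 is free and consistent — try it ⇒ H=3.
Step 3. [col 1: H + X ≡ E (mod 10)] column 1: given H=3, E=5, carry-in 0, and digits 3,5 already taken and all letters distinct, H+X≡E (mod 10) forces X=2, so X=2.
Step 4. [col 2: I + N ≡ I (mod 10)] in column 2 we have I+N≡I with carry-in 0; given nothing yet and digits 2,3,5 already taken and all letters distinct, that pins N to 0. So N=0.
Step 5. [M] adding two 6-digit numbers gives at most 6+1 digits, and here it does — M is that final carry and must be 1, so M=1.
Step 6. [col 2: I + N ≡ I (mod 10)] column 2 (I + N ≡ I (mod 10), carry-in 0) doesn't pin I yet; pick I=9 and continue, so I=9.
Step 7. [col 3: B + A ≡ H (mod 10)] no forcing yet in column 3 (carry-in 0); B=6 is free and consistent — try it, so B=6.
Step 8. [col 3: B + A ≡ H (mod 10)] column 3 reads B+A+carry(0)=H with B=6, H=3; with digits 0,1,2,3,5,6,9 already taken and all letters distinct, the only value for A is 7. So A=7.
Step 9. [col 4: A + R ≡ B (mod 10)] column 4: given A=7, B=6, carry-in 1, and digits 0,1,2,3,5,6,7,9 already taken and all letters distinct, A+R≡B (mod 10) forces R=8, so R=8.
Step 10. [col 5: E + R ≡ P (mod 10)] column 5: given E=5, R=8, carry-in 1, and digits 0,1,2,3,5,6,7,8,9 already taken and all letters distinct, E+R≡P (mod 10) forces P=4 ⇒ P=4.

Answer: A=7, B=6, E=5, H=3, I=9, M=1, N=0, P=4, R=8, X=2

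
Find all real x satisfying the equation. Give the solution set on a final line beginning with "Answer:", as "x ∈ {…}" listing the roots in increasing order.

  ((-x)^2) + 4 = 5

Step 1. [((-x)^2) + 4 = 5] subtract 4: x sits inside (… + 4) ⇒ sub: (-x)^2 = 1.
Step 2. [(-x)^2 = 1] LHS squared, RHS 1 ≥ 0: apply √ (±), so sqrt: -x = 1 or -1.
Step 3. [-x = 1 or -1] flip signs both sides ⇒ neg: x = -1 or 1.

Answer: x ∈ {-1, 1}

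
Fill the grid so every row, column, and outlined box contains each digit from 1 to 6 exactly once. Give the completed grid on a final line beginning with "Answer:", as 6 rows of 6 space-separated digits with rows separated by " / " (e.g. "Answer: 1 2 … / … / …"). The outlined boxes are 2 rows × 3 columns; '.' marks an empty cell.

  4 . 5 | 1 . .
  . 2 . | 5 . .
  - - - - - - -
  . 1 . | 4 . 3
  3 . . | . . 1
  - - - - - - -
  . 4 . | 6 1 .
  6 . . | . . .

Step 1. [r5c3∈{2,3}] across row 5, 3 lands solely at r5c3 ⇒ r5c3=3.
Step 2. [r6c2∈{5}] r6c2 is down to just 5, so r6c2=5.
Step 3. [r4c2∈{6}] nothing but 6 survives at r4c2. So r4c2=6.
Step 4. [r2c5∈{3,4,6}] 3 has one home in row 2: r2c5, so r2c5=3.
Step 5. [r4c4∈{2}] only 2 remains possible at r4c4 ⇒ r4c4=2.
Step 6. [r5c1∈{2}] r5c1 is down to just 2. So r5c1=2.
Step 7. [r2c3∈{1,6}] across col 3, 6 lands solely at r2c3, so r2c3=6.
Step 8. [r6c5∈{2,4}] in col 5, 4 fits only at r6c5 ⇒ r6c5=4.
Step 9. [r3c5∈{5,6}] across row 3, 6 lands solely at r3c5. So r3c5=6.
Step 10. [r6c6∈{2}] only 2 remains possible at r6c6. So r6c6=2.
Step 11. [r2c1∈{1}] nothing but 1 survives at r2c1. So r2c1=1.
Step 12. [r1c6∈{6}] r1c6 has the single candidate 6, so r1c6=6.
Step 13. [r3c1∈{5}] nothing but 5 survives at r3c1 ⇒ r3c1=5.
Step 14. [r2c6∈{4}] r2c6 is down to just 4. So r2c6=4.
Step 15. [r4c3∈{4}] r4c3 has the single candidate 4, so r4c3=4.
Step 16. [r4c5∈{5}] only 5 remains possible at r4c5. So r4c5=5.
Step 17. [r5c6∈{5}] r5c6 has the single candidate 5. So r5c6=5.
Step 18. [r1c2∈{3}] only 3 remains possible at r1c2, so r1c2=3.
Step 19. [r1c5∈{2}] nothing but 2 survives at r1c5. So r1c5=2.
Step 20. [r6c3∈{1}] only 1 remains possible at r6c3. So r6c3=1.
Step 21. [r6c4∈{3}] r6c4's peers cover all but 3 ⇒ r6c4=3.
Step 22. [r3c3∈{2}] r3c3's peers cover all but 2 ⇒ r3c3=2.

Answer: 4 3 5 1 2 6 / 1 2 6 5 3 4 / 5 1 2 4 6 3 / 3 6 4 2 5 1 / 2 4 3 6 1 5 / 6 5 1 3 4 2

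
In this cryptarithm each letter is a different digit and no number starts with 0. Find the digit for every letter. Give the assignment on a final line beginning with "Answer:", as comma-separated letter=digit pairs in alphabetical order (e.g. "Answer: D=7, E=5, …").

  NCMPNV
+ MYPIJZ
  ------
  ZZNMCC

Step 1. [col 1: V + Z ≡ C (mod 10)] several values work for C in column 1 (V + Z ≡ C (mod 10), carry-in 0); try C=6, so C=6.
Step 2. [col 1: V + Z ≡ C (mod 10)] several values work for Z in column 1 (V + Z ≡ C (mod 10), carry-in 0); try Z=9, so Z=9.
Step 3. [col 1: V + Z ≡ C (mod 10)] column 1: given Z=9, C=6, carry-in 0, and digits 6,9 already taken and all letters distinct, V+Z≡C (mod 10) forces V=7 ⇒ V=7.
Step 4. [col 2: N + J ≡ C (mod 10)] J=4 is one option consistent with column 2 (N + J ≡ C (mod 10), carry-in 1) — take it, so J=4.
Step 5. [col 2: N + J ≡ C (mod 10)] column 2 reads N+J+carry(1)=C with J=4, C=6; with digits 4,6,7,9 already taken and all letters distinct, the only value for N is 1, so N=1.
Step 6. [col 3: P + I ≡ M (mod 10)] several values work for P in column 3 (P + I ≡ M (mod 10), carry-in 0); try P=3, so P=3.
Step 7. [col 3: P + I ≡ M (mod 10)] M=8 is one option consistent with column 3 (P + I ≡ M (mod 10), carry-in 0) — take it. So M=8.
Step 8. [col 3: P + I ≡ M (mod 10)] column 3: given P=3, M=8, carry-in 0, and digits 1,3,4,6,7,8,9 already taken and all letters distinct, P+I≡M (mod 10) forces I=5, so I=5.
Step 9. [col 5: C + Y ≡ Z (mod 10)] from column 5 (C=6, Z=9, carry-in 1, digits 1,3,4,5,6,7,8,9 already taken and all letters distinct): Y must equal 2 ⇒ Y=2.

Answer: C=6, I=5, J=4, M=8, N=1, P=3, V=7, Y=2, Z=9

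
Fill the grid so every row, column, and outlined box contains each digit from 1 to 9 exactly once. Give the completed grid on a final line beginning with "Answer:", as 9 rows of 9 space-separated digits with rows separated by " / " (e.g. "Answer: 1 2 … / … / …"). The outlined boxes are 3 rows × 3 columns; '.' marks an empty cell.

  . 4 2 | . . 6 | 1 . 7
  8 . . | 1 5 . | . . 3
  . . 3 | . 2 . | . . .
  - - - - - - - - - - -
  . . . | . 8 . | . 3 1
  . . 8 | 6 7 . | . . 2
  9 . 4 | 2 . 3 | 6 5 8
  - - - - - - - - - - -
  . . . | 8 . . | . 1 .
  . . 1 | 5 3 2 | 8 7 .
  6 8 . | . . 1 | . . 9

Step 1. [r6c2∈{1,7}] across row 6, 7 lands solely at r6c2 ⇒ r6c2=7.
Step 2. [r1c5∈{9}] r1c5's peers cover all but 9, so r1c5=9.
Step 3. [r7c6∈{4,7,9}] 9 has one home in box 8: r7c6, so r7c6=9.
Step 4. [r2c3∈{6,7,9}] across col 3, 9 lands solely at r2c3 ⇒ r2c3=9.
Step 5. [r1c1∈{5}] r1c1's peers cover all but 5 ⇒ r1c1=5.
Step 6. [r9c7∈{2,3,4,5}] 3 has one home in row 9: r9c7, so r9c7=3.
Step 7. [r9c3∈{5,7}] in row 9, 5 fits only at r9c3. So r9c3=5.
Step 8. [r3c1∈{1,7}] in box 1, 7 fits only at r3c1, so r3c1=7.
Step 9. [r3c4∈{4}] r3c4 is down to just 4 ⇒ r3c4=4.
Step 10. [r2c2∈{6}] only 6 remains possible at r2c2. So r2c2=6.
Step 11. [r3c8∈{6,8,9}] r3c8 is the only open cell in col 8 admitting 6, so r3c8=6.
Step 12. [r9c8∈{2,4}] across row 9, 2 lands solely at r9c8, so r9c8=2.
Step 13. [r5c8∈{4,9}] across col 8, 9 lands solely at r5c8, so r5c8=9.
Step 14. [r5c7∈{4}] r5c7's peers cover all but 4, so r5c7=4.
Step 15. [r7c7∈{5}] r7c7 is down to just 5 ⇒ r7c7=5.
Step 16. [r4c1∈{2}] only 2 remains possible at r4c1 ⇒ r4c1=2.
Step 17. [r5c1∈{1,3}] r5c1 is the only open cell in col 1 admitting 1 ⇒ r5c1=1.
Step 18. [r5c6∈{5}] r5c6's peers cover all but 5, so r5c6=5.
Step 19. [r7c5∈{4,6}] in col 5, 6 fits only at r7c5, so r7c5=6.
Step 20. [r7c9∈{4}] r7c9 has the single candidate 4, so r7c9=4.
Step 21. [r7c2∈{2,3}] row 7 places 2 nowhere but r7c2. So r7c2=2.
Step 22. [r2c7∈{2}] r2c7's peers cover all but 2. So r2c7=2.
Step 23. [r3c2∈{1}] r3c2's peers cover all but 1 ⇒ r3c2=1.
Step 24. [r1c4∈{3}] r1c4 is down to just 3. So r1c4=3.
Step 25. [r8c1∈{4}] r8c1 has the single candidate 4 ⇒ r8c1=4.
Step 26. [r3c9∈{5}] only 5 remains possible at r3c9 ⇒ r3c9=5.
Step 27. [r7c3∈{7}] only 7 remains possible at r7c3 ⇒ r7c3=7.
Step 28. [r4c7∈{7}] r4c7's peers cover all but 7, so r4c7=7.
Step 29. [r4c3∈{6}] nothing but 6 survives at r4c3 ⇒ r4c3=6.
Step 30. [r3c6∈{8}] r3c6 is down to just 8. So r3c6=8.
Step 31. [r4c6∈{4}] r4c6 has the single candidate 4 ⇒ r4c6=4.
Step 32. [r4c2∈{5}] r4c2 is down to just 5. So r4c2=5.
Step 33. [r9c5∈{4}] nothing but 4 survives at r9c5. So r9c5=4.
Step 34. [r1c8∈{8}] r1c8 has the single candidate 8. So r1c8=8.
Step 35. [r6c5∈{1}] only 1 remains possible at r6c5, so r6c5=1.
Step 36. [r3c7∈{9}] nothing but 9 survives at r3c7, so r3c7=9.
Step 37. [r2c6∈{7}] nothing but 7 survives at r2c6. So r2c6=7.
Step 38. [r8c2∈{9}] r8c2's peers cover all but 9 ⇒ r8c2=9.
Step 39. [r5c2∈{3}] only 3 remains possible at r5c2 ⇒ r5c2=3.
Step 40. [r9c4∈{7}] r9c4 has the single candidate 7. So r9c4=7.
Step 41. [r8c9∈{6}] only 6 remains possible at r8c9, so r8c9=6.
Step 42. [r2c8∈{4}] nothing but 4 survives at r2c8. So r2c8=4.
Step 43. [r7c1∈{3}] r7c1 is down to just 3. So r7c1=3.
Step 44. [r4c4∈{9}] r4c4 is down to just 9. So r4c4=9.

Answer: 5 4 2 3 9 6 1 8 7 / 8 6 9 1 5 7 2 4 3 / 7 1 3 4 2 8 9 6 5 / 2 5 6 9 8 4 7 3 1 / 1 3 8 6 7 5 4 9 2 / 9 7 4 2 1 3 6 5 8 / 3 2 7 8 6 9 5 1 4 / 4 9 1 5 3 2 8 7 6 / 6 8 5 7 4 1 3 2 9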